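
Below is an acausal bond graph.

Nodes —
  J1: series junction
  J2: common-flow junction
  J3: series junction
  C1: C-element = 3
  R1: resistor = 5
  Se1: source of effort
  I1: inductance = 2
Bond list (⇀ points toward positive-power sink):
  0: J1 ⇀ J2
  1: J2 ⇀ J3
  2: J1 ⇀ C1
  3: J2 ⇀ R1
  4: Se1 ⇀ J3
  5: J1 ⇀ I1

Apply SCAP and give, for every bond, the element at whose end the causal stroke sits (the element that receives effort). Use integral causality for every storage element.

#0 stroke at J1
#1 stroke at J2
#2 stroke at J1
#3 stroke at J2
#4 stroke at J3
#5 stroke at I1

b4 stroke at J3  (Se1 fixes effort; stroke away)
b1 stroke at J2  (closing 1-jn rule on J3)
b2 stroke at J1  (prefer integral on C1)
b5 stroke at I1  (I1: I, integral causality)
b0 stroke at J1  (J1 flow already set via bond 5)
b3 stroke at J2  (common-f at J2 fixed by 0)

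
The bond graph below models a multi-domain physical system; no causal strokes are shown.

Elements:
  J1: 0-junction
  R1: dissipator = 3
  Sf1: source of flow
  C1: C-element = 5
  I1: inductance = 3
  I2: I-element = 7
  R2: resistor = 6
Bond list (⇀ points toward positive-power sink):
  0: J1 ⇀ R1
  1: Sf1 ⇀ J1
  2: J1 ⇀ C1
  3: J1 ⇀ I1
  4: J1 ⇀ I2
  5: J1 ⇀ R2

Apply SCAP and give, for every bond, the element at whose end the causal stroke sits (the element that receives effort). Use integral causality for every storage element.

b1 stroke at Sf1  (Sf1: flow source, stroke at near end)
b2 stroke at J1  (prefer integral on C1)
b0 stroke at R1  (common-e at J1 fixed by 2)
b3 stroke at I1  (0-jn J1 has e-setter on 2)
b4 stroke at I2  (J1 effort already set via bond 2)
b5 stroke at R2  (J1: bond 2 brought effort, rest push out)

bond 0 |R1
bond 1 |Sf1
bond 2 |J1
bond 3 |I1
bond 4 |I2
bond 5 |R2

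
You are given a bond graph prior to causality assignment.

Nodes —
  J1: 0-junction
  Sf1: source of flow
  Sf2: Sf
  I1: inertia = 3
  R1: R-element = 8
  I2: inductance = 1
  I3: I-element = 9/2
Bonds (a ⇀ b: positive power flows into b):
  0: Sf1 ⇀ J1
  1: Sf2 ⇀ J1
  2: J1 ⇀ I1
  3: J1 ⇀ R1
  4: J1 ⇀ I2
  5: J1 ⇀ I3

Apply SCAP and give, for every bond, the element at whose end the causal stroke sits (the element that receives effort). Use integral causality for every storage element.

bond 0 |Sf1
bond 1 |Sf2
bond 2 |I1
bond 3 |J1
bond 4 |I2
bond 5 |I3

#0 stroke→Sf1  (Sf1 (Sf) sets flow on bond)
#1 stroke→Sf2  (Sf2: flow source, stroke at near end)
#2 stroke→I1  (prefer integral on I1)
#4 stroke→I2  (I2 outputs flow p/I2)
#5 stroke→I3  (I3: I, integral causality)
#3 stroke→J1  (J1: last free bond brings effort in)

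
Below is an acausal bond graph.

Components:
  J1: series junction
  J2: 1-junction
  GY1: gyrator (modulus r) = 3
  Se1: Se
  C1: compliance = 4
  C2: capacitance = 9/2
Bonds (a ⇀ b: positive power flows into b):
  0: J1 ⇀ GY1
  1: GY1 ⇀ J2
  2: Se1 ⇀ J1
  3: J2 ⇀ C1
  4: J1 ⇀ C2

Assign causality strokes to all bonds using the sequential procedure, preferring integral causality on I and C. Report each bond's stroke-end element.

bond 2 stroke→J1  (source Se1 imposes e)
bond 3 stroke→J2  (C1 integral (e out))
bond 1 stroke→GY1  (J2: last free bond brings flow in)
bond 0 stroke→GY1  (GY GY1: same side as bond 1)
bond 4 stroke→J1  (J1 flow already set via bond 0)

#0 |GY1
#1 |GY1
#2 |J1
#3 |J2
#4 |J1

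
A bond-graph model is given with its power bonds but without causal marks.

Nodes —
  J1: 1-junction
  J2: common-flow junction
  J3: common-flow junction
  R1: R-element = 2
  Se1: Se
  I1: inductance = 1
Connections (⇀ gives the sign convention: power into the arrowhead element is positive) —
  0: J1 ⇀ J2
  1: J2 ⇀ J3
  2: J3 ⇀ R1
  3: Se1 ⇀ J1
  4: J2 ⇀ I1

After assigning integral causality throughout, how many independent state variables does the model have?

#3 stroke at J1  (Se1: effort source, stroke at far end)
#0 stroke at J2  (J1 needs exactly one f-in)
#4 stroke at I1  (prefer integral on I1)
#1 stroke at J2  (common-f at J2 fixed by 4)
#2 stroke at J3  (1-jn J3 has f-setter on 1)

1  (I1 all integral)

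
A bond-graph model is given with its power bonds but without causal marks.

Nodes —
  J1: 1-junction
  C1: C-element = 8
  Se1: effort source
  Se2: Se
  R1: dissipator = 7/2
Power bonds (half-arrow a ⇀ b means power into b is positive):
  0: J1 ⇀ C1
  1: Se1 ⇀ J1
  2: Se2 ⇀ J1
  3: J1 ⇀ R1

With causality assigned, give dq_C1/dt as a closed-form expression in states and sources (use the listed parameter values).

b1 stroke at J1  (Se1: effort source, stroke at far end)
b2 stroke at J1  (Se2: effort source, stroke at far end)
b0 stroke at J1  (prefer integral on C1)
b3 stroke at R1  (J1 needs exactly one f-in)

dq_C1/dt = 2*E_Se1/7 + 2*E_Se2/7 - q_C1/28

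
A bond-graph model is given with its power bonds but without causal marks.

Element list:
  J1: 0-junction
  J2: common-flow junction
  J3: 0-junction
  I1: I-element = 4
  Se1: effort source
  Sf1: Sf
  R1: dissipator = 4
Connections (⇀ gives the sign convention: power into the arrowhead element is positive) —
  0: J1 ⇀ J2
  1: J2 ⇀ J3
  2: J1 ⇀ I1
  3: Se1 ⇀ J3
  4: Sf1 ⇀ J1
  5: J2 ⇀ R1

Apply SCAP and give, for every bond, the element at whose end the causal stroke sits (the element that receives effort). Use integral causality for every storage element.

β3 |J3  (Se1: effort source, stroke at far end)
β4 |Sf1  (source Sf1 imposes f)
β1 |J2  (J3 effort already set via bond 3)
β2 |I1  (prefer integral on I1)
β0 |J1  (only one effort-in slot at J1)
β5 |J2  (J2: bond 0 brought flow, rest push out)

#0 |J1
#1 |J2
#2 |I1
#3 |J3
#4 |Sf1
#5 |J2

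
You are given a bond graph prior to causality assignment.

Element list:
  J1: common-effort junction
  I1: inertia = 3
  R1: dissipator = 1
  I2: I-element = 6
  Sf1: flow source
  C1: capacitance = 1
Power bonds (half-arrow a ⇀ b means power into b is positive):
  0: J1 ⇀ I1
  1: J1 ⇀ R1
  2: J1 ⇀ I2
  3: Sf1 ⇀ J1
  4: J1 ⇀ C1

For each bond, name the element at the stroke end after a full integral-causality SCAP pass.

bond 3 |Sf1  (source Sf1 imposes f)
bond 0 |I1  (I1 integral (f out))
bond 2 |I2  (I2: I, integral causality)
bond 4 |J1  (C1 integral (e out))
bond 1 |R1  (J1: bond 4 brought effort, rest push out)

b0 stroke at I1
b1 stroke at R1
b2 stroke at I2
b3 stroke at Sf1
b4 stroke at J1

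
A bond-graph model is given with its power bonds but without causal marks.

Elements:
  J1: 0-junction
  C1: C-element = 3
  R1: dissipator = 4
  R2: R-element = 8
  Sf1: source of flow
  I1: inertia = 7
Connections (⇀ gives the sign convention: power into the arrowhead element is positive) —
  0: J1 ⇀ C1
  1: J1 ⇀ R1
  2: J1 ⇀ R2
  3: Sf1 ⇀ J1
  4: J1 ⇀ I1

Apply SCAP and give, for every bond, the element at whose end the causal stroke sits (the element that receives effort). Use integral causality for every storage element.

b0 |J1
b1 |R1
b2 |R2
b3 |Sf1
b4 |I1

#3 →Sf1  (Sf1 fixes flow; stroke at Sf1)
#0 →J1  (C1: C, integral causality)
#1 →R1  (J1 effort already set via bond 0)
#2 →R2  (J1 effort already set via bond 0)
#4 →I1  (J1: bond 0 brought effort, rest push out)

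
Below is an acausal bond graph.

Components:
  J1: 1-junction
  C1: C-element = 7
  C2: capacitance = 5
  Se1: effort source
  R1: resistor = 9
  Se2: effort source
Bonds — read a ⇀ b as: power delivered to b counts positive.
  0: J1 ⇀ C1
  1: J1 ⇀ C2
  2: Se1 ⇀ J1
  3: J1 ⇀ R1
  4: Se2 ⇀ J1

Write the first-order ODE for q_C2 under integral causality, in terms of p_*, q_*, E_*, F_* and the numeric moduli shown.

β2 →J1  (Se1 (Se) sets effort on bond)
β4 →J1  (Se2: effort source, stroke at far end)
β0 →J1  (prefer integral on C1)
β1 →J1  (C2 outputs effort q/C2)
β3 →R1  (only one flow-in slot at J1)

dq_C2/dt = E_Se1/9 + E_Se2/9 - q_C1/63 - q_C2/45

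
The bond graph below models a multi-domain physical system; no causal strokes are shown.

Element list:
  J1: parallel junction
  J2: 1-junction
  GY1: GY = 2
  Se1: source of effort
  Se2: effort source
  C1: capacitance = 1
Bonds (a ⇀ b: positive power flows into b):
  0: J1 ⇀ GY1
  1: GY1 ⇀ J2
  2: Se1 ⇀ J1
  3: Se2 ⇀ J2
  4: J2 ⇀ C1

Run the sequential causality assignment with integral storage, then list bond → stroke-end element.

β0 |GY1
β1 |GY1
β2 |J1
β3 |J2
β4 |J2

bond 2 →J1  (Se1 (Se) sets effort on bond)
bond 3 →J2  (Se2: effort source, stroke at far end)
bond 0 →GY1  (0-jn J1 has e-setter on 2)
bond 1 →GY1  (GY1 both-in/both-out from 0)
bond 4 →J2  (1-jn J2 has f-setter on 1)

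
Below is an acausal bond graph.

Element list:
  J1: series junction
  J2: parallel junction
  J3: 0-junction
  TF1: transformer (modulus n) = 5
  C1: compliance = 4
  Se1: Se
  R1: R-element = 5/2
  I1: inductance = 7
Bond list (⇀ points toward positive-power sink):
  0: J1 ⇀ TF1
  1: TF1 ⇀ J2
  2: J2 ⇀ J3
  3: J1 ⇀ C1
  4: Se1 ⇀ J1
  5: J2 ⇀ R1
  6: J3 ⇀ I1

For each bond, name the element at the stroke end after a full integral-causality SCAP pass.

b0 →TF1
b1 →J2
b2 →J3
b3 →J1
b4 →J1
b5 →R1
b6 →I1

#4 stroke at J1  (Se1 (Se) sets effort on bond)
#3 stroke at J1  (C1: C, integral causality)
#0 stroke at TF1  (closing 1-jn rule on J1)
#1 stroke at J2  (TF1 one-in-one-out from 0)
#2 stroke at J3  (0-jn J2 has e-setter on 1)
#5 stroke at R1  (J2 effort already set via bond 1)
#6 stroke at I1  (J3 effort already set via bond 2)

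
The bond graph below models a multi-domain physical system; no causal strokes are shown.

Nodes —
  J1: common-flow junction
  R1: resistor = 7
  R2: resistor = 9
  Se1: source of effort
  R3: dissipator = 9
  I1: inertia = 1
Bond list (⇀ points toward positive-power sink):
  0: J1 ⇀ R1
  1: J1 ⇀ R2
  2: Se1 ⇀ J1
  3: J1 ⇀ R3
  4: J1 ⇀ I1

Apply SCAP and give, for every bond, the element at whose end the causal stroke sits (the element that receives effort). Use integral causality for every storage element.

b2 →J1  (Se1 fixes effort; stroke away)
b4 →I1  (I1 integral (f out))
b0 →J1  (J1 flow already set via bond 4)
b1 →J1  (common-f at J1 fixed by 4)
b3 →J1  (1-jn J1 has f-setter on 4)

#0 |J1
#1 |J1
#2 |J1
#3 |J1
#4 |I1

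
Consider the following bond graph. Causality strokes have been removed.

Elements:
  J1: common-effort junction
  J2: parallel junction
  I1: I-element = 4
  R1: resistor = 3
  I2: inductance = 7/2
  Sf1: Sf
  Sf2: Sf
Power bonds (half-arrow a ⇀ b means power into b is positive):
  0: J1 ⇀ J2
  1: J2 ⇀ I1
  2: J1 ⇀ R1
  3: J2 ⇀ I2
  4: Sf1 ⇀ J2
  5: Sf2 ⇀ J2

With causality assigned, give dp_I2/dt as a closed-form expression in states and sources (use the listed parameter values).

#4 stroke at Sf1  (Sf1: flow source, stroke at near end)
#5 stroke at Sf2  (Sf2: flow source, stroke at near end)
#1 stroke at I1  (I1: I, integral causality)
#3 stroke at I2  (I2 integral (f out))
#0 stroke at J2  (J2 needs exactly one e-in)
#2 stroke at J1  (closing 0-jn rule on J1)

dp_I2/dt = 3*F_Sf1 + 3*F_Sf2 - 3*p_I1/4 - 6*p_I2/7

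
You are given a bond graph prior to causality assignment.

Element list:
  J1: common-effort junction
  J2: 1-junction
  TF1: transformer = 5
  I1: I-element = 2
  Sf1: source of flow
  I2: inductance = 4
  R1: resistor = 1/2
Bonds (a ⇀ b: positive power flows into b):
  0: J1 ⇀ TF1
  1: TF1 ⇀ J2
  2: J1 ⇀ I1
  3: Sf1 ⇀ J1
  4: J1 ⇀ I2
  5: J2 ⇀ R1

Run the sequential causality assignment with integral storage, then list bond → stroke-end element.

β3 →Sf1  (source Sf1 imposes f)
β2 →I1  (I1 integral (f out))
β4 →I2  (prefer integral on I2)
β0 →J1  (closing 0-jn rule on J1)
β1 →TF1  (through TF1, causality passes straight; one stroke at TF1)
β5 →J2  (J2 flow already set via bond 1)

β0 stroke at J1
β1 stroke at TF1
β2 stroke at I1
β3 stroke at Sf1
β4 stroke at I2
β5 stroke at J2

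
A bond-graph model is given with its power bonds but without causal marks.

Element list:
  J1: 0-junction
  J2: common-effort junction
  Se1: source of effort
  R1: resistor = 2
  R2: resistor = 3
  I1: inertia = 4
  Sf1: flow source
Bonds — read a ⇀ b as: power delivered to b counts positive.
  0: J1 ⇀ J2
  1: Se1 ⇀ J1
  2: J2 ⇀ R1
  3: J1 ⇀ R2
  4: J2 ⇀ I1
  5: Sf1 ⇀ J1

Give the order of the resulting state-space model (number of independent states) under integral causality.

1  (I1 all integral)

#1 stroke→J1  (Se1 fixes effort; stroke away)
#5 stroke→Sf1  (source Sf1 imposes f)
#0 stroke→J2  (J1: bond 1 brought effort, rest push out)
#3 stroke→R2  (J1: bond 1 brought effort, rest push out)
#2 stroke→R1  (J2 effort already set via bond 0)
#4 stroke→I1  (common-e at J2 fixed by 0)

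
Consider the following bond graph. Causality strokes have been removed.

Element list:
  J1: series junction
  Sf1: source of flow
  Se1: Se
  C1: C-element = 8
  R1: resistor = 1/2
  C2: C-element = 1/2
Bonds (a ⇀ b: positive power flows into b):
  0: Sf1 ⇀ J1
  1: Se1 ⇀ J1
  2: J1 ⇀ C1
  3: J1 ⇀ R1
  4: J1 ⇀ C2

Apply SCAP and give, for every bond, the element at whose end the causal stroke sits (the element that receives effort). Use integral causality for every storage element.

b0 →Sf1  (Sf1 (Sf) sets flow on bond)
b1 →J1  (Se1 (Se) sets effort on bond)
b2 →J1  (J1 flow already set via bond 0)
b3 →J1  (J1: bond 0 brought flow, rest push out)
b4 →J1  (J1: bond 0 brought flow, rest push out)

bond 0 stroke at Sf1
bond 1 stroke at J1
bond 2 stroke at J1
bond 3 stroke at J1
bond 4 stroke at J1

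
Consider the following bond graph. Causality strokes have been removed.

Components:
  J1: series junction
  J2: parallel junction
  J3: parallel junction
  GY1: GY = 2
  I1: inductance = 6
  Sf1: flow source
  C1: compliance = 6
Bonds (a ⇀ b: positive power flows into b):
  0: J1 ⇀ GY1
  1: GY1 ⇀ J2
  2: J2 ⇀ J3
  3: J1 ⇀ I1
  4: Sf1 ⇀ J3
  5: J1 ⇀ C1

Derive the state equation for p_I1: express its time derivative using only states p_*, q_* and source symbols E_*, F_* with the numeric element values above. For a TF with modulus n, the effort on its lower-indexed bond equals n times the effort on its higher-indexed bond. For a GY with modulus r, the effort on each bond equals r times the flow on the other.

bond 4 →Sf1  (source Sf1 imposes f)
bond 2 →J3  (closing 0-jn rule on J3)
bond 1 →J2  (only one effort-in slot at J2)
bond 0 →J1  (GY1 both-in/both-out from 1)
bond 3 →I1  (I1: I, integral causality)
bond 5 →J1  (J1 flow already set via bond 3)

dp_I1/dt = 2*F_Sf1 - q_C1/6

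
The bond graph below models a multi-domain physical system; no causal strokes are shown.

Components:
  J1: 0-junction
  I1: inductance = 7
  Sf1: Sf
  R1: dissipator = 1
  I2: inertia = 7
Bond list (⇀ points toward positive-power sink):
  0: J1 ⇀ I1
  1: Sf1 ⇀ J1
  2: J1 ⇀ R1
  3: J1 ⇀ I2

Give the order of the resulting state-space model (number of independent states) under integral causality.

2  (I1, I2 all integral)

β1 stroke→Sf1  (Sf1 (Sf) sets flow on bond)
β0 stroke→I1  (prefer integral on I1)
β3 stroke→I2  (prefer integral on I2)
β2 stroke→J1  (J1 needs exactly one e-in)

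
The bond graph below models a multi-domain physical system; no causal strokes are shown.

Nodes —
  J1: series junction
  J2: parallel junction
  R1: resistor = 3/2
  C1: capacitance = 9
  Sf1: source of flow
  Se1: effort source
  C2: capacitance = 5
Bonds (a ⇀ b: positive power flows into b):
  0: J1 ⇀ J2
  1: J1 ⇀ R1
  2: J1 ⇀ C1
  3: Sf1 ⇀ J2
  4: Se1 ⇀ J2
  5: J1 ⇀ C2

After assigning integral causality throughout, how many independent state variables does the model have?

#3 stroke at Sf1  (Sf1 fixes flow; stroke at Sf1)
#4 stroke at J2  (Se1: effort source, stroke at far end)
#0 stroke at J1  (J2: bond 4 brought effort, rest push out)
#2 stroke at J1  (C1: C, integral causality)
#5 stroke at J1  (C2 outputs effort q/C2)
#1 stroke at R1  (only one flow-in slot at J1)

2  (C1, C2 all integral)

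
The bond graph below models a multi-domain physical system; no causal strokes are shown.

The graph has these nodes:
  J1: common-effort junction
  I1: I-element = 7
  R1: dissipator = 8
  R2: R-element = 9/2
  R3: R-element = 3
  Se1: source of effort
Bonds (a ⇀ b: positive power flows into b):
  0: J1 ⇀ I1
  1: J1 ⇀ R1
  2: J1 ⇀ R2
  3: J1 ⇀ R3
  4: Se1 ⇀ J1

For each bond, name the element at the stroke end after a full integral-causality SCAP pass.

β0 →I1
β1 →R1
β2 →R2
β3 →R3
β4 →J1

b4 |J1  (Se1: effort source, stroke at far end)
b0 |I1  (J1 effort already set via bond 4)
b1 |R1  (J1 effort already set via bond 4)
b2 |R2  (0-jn J1 has e-setter on 4)
b3 |R3  (0-jn J1 has e-setter on 4)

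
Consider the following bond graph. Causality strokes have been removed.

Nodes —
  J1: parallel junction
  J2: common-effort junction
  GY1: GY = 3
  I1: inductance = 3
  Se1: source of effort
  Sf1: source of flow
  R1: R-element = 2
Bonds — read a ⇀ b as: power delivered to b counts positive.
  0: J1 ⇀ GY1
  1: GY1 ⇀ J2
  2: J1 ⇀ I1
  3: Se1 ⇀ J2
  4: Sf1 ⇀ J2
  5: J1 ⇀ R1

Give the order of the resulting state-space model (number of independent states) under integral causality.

1  (I1 all integral)

b3 stroke→J2  (Se1: effort source, stroke at far end)
b4 stroke→Sf1  (Sf1 (Sf) sets flow on bond)
b1 stroke→GY1  (common-e at J2 fixed by 3)
b0 stroke→GY1  (GY1: gyrator matches bond 1)
b2 stroke→I1  (prefer integral on I1)
b5 stroke→J1  (J1 needs exactly one e-in)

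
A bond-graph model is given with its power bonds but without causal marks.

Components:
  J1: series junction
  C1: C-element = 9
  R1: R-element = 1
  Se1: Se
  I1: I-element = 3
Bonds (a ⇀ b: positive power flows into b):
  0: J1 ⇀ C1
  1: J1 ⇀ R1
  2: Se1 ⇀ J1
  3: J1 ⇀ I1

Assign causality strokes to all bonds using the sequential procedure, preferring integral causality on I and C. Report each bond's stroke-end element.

b0 stroke at J1
b1 stroke at J1
b2 stroke at J1
b3 stroke at I1

β2 |J1  (source Se1 imposes e)
β0 |J1  (C1 outputs effort q/C1)
β3 |I1  (I1: I, integral causality)
β1 |J1  (J1: bond 3 brought flow, rest push out)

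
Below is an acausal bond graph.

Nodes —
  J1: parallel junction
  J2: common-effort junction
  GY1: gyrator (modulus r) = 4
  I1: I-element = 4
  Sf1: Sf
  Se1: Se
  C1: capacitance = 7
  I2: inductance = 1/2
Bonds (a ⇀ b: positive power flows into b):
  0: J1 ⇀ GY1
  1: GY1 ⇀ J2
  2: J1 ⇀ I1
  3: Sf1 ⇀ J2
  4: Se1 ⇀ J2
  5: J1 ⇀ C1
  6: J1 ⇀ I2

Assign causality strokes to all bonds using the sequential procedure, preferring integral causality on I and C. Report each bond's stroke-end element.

β3 stroke at Sf1  (Sf1: flow source, stroke at near end)
β4 stroke at J2  (Se1 fixes effort; stroke away)
β1 stroke at GY1  (J2: bond 4 brought effort, rest push out)
β0 stroke at GY1  (GY1: gyrator matches bond 1)
β2 stroke at I1  (prefer integral on I1)
β5 stroke at J1  (prefer integral on C1)
β6 stroke at I2  (common-e at J1 fixed by 5)

bond 0 →GY1
bond 1 →GY1
bond 2 →I1
bond 3 →Sf1
bond 4 →J2
bond 5 →J1
bond 6 →I2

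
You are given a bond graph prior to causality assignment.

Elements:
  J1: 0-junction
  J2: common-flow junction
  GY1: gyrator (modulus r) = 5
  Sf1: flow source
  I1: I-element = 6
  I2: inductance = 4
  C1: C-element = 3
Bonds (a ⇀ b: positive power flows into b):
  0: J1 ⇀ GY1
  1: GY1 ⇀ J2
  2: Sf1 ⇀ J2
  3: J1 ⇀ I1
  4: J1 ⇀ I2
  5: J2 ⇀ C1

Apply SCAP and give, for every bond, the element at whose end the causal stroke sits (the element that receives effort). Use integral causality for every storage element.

b2 |Sf1  (Sf1 fixes flow; stroke at Sf1)
b1 |J2  (1-jn J2 has f-setter on 2)
b5 |J2  (J2: bond 2 brought flow, rest push out)
b0 |J1  (through GY1, causality inverts; strokes same side of GY1)
b3 |I1  (J1 effort already set via bond 0)
b4 |I2  (common-e at J1 fixed by 0)

#0 →J1
#1 →J2
#2 →Sf1
#3 →I1
#4 →I2
#5 →J2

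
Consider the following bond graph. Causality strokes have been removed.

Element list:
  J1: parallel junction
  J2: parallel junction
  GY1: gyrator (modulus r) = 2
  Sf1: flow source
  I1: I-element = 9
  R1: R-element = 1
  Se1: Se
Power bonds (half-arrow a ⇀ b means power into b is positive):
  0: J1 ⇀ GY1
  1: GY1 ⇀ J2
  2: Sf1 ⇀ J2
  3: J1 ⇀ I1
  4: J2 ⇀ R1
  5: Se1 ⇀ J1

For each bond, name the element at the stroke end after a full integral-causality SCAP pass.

b0 stroke at GY1
b1 stroke at GY1
b2 stroke at Sf1
b3 stroke at I1
b4 stroke at J2
b5 stroke at J1

b2 stroke→Sf1  (source Sf1 imposes f)
b5 stroke→J1  (source Se1 imposes e)
b0 stroke→GY1  (common-e at J1 fixed by 5)
b3 stroke→I1  (J1 effort already set via bond 5)
b1 stroke→GY1  (through GY1, causality inverts; strokes same side of GY1)
b4 stroke→J2  (J2: last free bond brings effort in)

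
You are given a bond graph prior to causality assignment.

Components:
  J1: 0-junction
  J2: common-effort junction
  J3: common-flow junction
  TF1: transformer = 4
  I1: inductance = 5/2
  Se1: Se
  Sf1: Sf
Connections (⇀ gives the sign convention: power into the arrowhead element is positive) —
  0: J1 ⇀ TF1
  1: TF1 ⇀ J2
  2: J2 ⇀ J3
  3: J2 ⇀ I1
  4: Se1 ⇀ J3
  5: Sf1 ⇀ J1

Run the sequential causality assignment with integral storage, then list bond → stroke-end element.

β4 stroke at J3  (Se1 fixes effort; stroke away)
β5 stroke at Sf1  (Sf1: flow source, stroke at near end)
β0 stroke at J1  (only one effort-in slot at J1)
β2 stroke at J2  (J3 needs exactly one f-in)
β1 stroke at TF1  (TF1 one-in-one-out from 0)
β3 stroke at I1  (J2 effort already set via bond 2)

#0 |J1
#1 |TF1
#2 |J2
#3 |I1
#4 |J3
#5 |Sf1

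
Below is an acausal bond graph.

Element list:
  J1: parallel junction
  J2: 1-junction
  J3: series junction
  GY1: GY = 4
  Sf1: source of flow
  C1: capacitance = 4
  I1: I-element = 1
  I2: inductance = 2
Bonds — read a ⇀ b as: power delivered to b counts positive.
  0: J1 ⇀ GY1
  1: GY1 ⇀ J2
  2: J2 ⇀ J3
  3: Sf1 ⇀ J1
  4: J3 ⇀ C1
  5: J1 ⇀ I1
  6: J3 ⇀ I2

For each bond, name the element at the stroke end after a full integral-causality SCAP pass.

#0 |J1
#1 |J2
#2 |J3
#3 |Sf1
#4 |J3
#5 |I1
#6 |I2

β3 |Sf1  (source Sf1 imposes f)
β4 |J3  (prefer integral on C1)
β5 |I1  (I1 outputs flow p/I1)
β0 |J1  (only one effort-in slot at J1)
β1 |J2  (through GY1, causality inverts; strokes same side of GY1)
β2 |J3  (only one flow-in slot at J2)
β6 |I2  (J3 needs exactly one f-in)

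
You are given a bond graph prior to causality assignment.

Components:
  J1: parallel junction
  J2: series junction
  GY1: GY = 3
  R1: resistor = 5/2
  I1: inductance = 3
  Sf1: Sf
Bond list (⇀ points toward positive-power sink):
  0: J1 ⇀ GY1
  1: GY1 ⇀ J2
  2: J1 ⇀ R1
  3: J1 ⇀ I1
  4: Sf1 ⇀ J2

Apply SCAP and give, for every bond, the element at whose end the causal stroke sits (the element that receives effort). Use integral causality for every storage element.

bond 0 stroke→J1
bond 1 stroke→J2
bond 2 stroke→R1
bond 3 stroke→I1
bond 4 stroke→Sf1

bond 4 →Sf1  (Sf1 fixes flow; stroke at Sf1)
bond 1 →J2  (J2: bond 4 brought flow, rest push out)
bond 0 →J1  (through GY1, causality inverts; strokes same side of GY1)
bond 2 →R1  (0-jn J1 has e-setter on 0)
bond 3 →I1  (J1 effort already set via bond 0)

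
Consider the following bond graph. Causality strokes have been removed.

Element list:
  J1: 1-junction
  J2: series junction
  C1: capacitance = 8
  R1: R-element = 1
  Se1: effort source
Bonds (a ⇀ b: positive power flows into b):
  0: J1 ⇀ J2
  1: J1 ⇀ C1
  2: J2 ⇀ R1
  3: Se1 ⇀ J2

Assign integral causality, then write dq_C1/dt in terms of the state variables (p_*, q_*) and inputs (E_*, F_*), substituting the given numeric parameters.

bond 3 →J2  (source Se1 imposes e)
bond 1 →J1  (C1: C, integral causality)
bond 0 →J2  (J1: last free bond brings flow in)
bond 2 →R1  (only one flow-in slot at J2)

dq_C1/dt = E_Se1 - q_C1/8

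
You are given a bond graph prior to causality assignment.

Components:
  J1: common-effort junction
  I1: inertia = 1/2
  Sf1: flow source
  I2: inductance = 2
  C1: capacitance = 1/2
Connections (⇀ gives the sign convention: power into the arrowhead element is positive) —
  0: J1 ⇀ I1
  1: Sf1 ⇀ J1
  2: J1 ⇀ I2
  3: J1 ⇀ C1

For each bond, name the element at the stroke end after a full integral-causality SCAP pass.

β0 →I1
β1 →Sf1
β2 →I2
β3 →J1

β1 |Sf1  (Sf1 (Sf) sets flow on bond)
β0 |I1  (I1 outputs flow p/I1)
β2 |I2  (I2: I, integral causality)
β3 |J1  (J1 needs exactly one e-in)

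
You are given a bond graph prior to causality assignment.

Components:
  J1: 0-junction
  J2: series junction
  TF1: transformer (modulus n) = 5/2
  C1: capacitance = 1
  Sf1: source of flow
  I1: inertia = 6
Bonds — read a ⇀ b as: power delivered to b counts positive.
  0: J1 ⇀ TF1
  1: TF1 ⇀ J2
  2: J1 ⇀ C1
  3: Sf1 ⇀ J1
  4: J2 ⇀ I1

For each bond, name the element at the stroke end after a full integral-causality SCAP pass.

bond 0 stroke at TF1
bond 1 stroke at J2
bond 2 stroke at J1
bond 3 stroke at Sf1
bond 4 stroke at I1

#3 →Sf1  (Sf1 (Sf) sets flow on bond)
#2 →J1  (C1: C, integral causality)
#0 →TF1  (0-jn J1 has e-setter on 2)
#1 →J2  (through TF1, causality passes straight; one stroke at TF1)
#4 →I1  (J2 needs exactly one f-in)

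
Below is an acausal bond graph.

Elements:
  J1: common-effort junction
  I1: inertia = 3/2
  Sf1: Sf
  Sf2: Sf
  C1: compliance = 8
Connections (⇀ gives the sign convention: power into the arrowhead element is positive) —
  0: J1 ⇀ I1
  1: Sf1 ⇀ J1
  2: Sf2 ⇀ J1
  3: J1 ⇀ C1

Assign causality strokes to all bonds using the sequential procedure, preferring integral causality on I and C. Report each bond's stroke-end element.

#1 →Sf1  (source Sf1 imposes f)
#2 →Sf2  (Sf2 (Sf) sets flow on bond)
#0 →I1  (I1 outputs flow p/I1)
#3 →J1  (closing 0-jn rule on J1)

#0 stroke at I1
#1 stroke at Sf1
#2 stroke at Sf2
#3 stroke at J1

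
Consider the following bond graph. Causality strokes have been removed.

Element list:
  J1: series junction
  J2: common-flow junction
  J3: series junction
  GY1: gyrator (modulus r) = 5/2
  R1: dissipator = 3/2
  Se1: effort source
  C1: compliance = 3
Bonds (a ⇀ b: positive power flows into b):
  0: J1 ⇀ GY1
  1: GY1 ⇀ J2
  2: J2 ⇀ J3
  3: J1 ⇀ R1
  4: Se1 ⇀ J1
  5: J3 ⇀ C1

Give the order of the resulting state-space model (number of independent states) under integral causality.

#4 →J1  (Se1 fixes effort; stroke away)
#5 →J3  (C1 integral (e out))
#2 →J2  (only one flow-in slot at J3)
#1 →GY1  (J2: last free bond brings flow in)
#0 →GY1  (GY1: gyrator matches bond 1)
#3 →J1  (J1: bond 0 brought flow, rest push out)

1  (C1 all integral)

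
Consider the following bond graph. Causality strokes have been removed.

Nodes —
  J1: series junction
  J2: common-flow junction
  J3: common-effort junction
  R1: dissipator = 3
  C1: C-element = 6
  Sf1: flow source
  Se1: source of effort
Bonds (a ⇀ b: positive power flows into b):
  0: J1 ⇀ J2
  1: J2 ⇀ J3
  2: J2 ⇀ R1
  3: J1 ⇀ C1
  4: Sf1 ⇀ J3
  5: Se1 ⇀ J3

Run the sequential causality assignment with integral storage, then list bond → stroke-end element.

bond 4 |Sf1  (source Sf1 imposes f)
bond 5 |J3  (source Se1 imposes e)
bond 1 |J2  (common-e at J3 fixed by 5)
bond 3 |J1  (prefer integral on C1)
bond 0 |J2  (J1 needs exactly one f-in)
bond 2 |R1  (closing 1-jn rule on J2)

bond 0 |J2
bond 1 |J2
bond 2 |R1
bond 3 |J1
bond 4 |Sf1
bond 5 |J3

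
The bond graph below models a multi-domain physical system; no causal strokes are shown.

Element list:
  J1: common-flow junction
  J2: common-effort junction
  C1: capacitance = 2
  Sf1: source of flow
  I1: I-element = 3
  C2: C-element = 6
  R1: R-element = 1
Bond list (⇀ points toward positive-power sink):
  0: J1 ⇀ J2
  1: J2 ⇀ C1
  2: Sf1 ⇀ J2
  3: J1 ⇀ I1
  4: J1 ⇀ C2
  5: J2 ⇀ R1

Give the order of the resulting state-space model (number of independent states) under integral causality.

3  (C1, C2, I1 all integral)

bond 2 stroke at Sf1  (Sf1: flow source, stroke at near end)
bond 1 stroke at J2  (prefer integral on C1)
bond 0 stroke at J1  (common-e at J2 fixed by 1)
bond 5 stroke at R1  (J2: bond 1 brought effort, rest push out)
bond 3 stroke at I1  (I1 outputs flow p/I1)
bond 4 stroke at J1  (J1: bond 3 brought flow, rest push out)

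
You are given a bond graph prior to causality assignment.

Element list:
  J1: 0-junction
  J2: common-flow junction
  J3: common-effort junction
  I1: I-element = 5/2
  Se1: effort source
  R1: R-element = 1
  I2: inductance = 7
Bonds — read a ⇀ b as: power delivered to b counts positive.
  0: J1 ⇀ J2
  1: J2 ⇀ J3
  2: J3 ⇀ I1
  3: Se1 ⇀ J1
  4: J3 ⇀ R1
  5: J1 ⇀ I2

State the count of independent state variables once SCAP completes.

bond 3 |J1  (Se1: effort source, stroke at far end)
bond 0 |J2  (J1 effort already set via bond 3)
bond 5 |I2  (J1 effort already set via bond 3)
bond 1 |J3  (J2: last free bond brings flow in)
bond 2 |I1  (common-e at J3 fixed by 1)
bond 4 |R1  (J3: bond 1 brought effort, rest push out)

2  (I1, I2 all integral)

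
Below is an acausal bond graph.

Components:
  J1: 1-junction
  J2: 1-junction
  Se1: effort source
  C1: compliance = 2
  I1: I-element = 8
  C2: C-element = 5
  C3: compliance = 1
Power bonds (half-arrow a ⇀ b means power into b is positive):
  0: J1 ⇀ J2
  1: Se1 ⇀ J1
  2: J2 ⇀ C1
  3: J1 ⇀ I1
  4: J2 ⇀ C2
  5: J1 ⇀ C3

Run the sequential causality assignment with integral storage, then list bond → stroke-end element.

#0 →J1
#1 →J1
#2 →J2
#3 →I1
#4 →J2
#5 →J1

β1 stroke→J1  (Se1: effort source, stroke at far end)
β2 stroke→J2  (prefer integral on C1)
β3 stroke→I1  (I1 integral (f out))
β0 stroke→J1  (J1: bond 3 brought flow, rest push out)
β5 stroke→J1  (1-jn J1 has f-setter on 3)
β4 stroke→J2  (J2 flow already set via bond 0)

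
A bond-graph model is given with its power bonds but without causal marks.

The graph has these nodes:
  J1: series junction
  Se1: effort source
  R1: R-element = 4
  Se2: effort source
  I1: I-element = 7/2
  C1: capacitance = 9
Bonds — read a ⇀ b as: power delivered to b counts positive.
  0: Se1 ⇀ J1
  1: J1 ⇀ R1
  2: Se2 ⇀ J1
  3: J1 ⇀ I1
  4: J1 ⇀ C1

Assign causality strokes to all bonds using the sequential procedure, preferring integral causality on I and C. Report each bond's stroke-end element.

bond 0 stroke→J1  (Se1: effort source, stroke at far end)
bond 2 stroke→J1  (source Se2 imposes e)
bond 3 stroke→I1  (I1 outputs flow p/I1)
bond 1 stroke→J1  (common-f at J1 fixed by 3)
bond 4 stroke→J1  (J1 flow already set via bond 3)

#0 →J1
#1 →J1
#2 →J1
#3 →I1
#4 →J1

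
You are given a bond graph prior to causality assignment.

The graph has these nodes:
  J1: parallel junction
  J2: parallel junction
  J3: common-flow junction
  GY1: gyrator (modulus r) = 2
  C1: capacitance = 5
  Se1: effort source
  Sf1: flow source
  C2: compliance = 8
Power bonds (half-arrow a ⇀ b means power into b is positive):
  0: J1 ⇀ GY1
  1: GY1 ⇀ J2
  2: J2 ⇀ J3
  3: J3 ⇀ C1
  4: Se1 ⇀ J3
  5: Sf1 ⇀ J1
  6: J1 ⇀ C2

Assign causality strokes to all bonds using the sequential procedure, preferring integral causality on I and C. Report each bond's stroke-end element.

b4 →J3  (Se1: effort source, stroke at far end)
b5 →Sf1  (Sf1 (Sf) sets flow on bond)
b3 →J3  (C1: C, integral causality)
b2 →J2  (J3: last free bond brings flow in)
b1 →GY1  (0-jn J2 has e-setter on 2)
b0 →GY1  (GY GY1: same side as bond 1)
b6 →J1  (J1: last free bond brings effort in)

β0 stroke at GY1
β1 stroke at GY1
β2 stroke at J2
β3 stroke at J3
β4 stroke at J3
β5 stroke at Sf1
β6 stroke at J1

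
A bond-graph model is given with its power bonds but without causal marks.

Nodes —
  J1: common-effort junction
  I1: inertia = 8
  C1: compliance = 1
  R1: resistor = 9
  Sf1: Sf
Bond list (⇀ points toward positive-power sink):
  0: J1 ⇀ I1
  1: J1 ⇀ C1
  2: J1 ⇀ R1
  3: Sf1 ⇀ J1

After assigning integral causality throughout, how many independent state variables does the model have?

2  (C1, I1 all integral)

bond 3 |Sf1  (Sf1 (Sf) sets flow on bond)
bond 0 |I1  (I1 outputs flow p/I1)
bond 1 |J1  (C1 integral (e out))
bond 2 |R1  (J1 effort already set via bond 1)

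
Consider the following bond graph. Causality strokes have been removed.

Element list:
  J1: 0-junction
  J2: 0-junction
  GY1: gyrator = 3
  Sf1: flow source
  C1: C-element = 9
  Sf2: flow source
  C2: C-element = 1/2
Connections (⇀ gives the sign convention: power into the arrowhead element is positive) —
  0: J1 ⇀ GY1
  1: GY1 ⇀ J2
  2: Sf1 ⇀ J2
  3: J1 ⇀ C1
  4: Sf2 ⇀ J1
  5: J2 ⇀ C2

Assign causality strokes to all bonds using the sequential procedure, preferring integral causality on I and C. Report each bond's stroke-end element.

bond 2 |Sf1  (Sf1: flow source, stroke at near end)
bond 4 |Sf2  (Sf2 fixes flow; stroke at Sf2)
bond 3 |J1  (C1 integral (e out))
bond 0 |GY1  (J1: bond 3 brought effort, rest push out)
bond 1 |GY1  (GY GY1: same side as bond 0)
bond 5 |J2  (only one effort-in slot at J2)

bond 0 |GY1
bond 1 |GY1
bond 2 |Sf1
bond 3 |J1
bond 4 |Sf2
bond 5 |J2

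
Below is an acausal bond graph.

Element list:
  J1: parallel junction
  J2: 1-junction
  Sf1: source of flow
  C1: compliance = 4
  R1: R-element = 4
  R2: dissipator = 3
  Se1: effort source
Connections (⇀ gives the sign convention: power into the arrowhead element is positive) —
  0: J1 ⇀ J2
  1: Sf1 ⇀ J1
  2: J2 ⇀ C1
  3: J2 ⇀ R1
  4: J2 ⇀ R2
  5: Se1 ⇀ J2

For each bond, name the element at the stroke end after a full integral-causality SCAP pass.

β1 stroke at Sf1  (Sf1 (Sf) sets flow on bond)
β5 stroke at J2  (Se1: effort source, stroke at far end)
β0 stroke at J1  (only one effort-in slot at J1)
β2 stroke at J2  (J2 flow already set via bond 0)
β3 stroke at J2  (common-f at J2 fixed by 0)
β4 stroke at J2  (common-f at J2 fixed by 0)

#0 |J1
#1 |Sf1
#2 |J2
#3 |J2
#4 |J2
#5 |J2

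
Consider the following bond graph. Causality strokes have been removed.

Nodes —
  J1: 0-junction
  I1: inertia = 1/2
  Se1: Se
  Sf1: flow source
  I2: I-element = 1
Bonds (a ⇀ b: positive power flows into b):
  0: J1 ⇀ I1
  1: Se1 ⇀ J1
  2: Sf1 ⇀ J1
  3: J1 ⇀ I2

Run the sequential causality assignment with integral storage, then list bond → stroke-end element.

#0 →I1
#1 →J1
#2 →Sf1
#3 →I2

β1 →J1  (source Se1 imposes e)
β2 →Sf1  (Sf1: flow source, stroke at near end)
β0 →I1  (common-e at J1 fixed by 1)
β3 →I2  (J1: bond 1 brought effort, rest push out)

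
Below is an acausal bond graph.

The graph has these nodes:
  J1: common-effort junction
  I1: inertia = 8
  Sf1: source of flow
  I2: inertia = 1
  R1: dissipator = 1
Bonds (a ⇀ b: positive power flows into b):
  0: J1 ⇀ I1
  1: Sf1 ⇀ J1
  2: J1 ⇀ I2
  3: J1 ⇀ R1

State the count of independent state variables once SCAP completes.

2  (I1, I2 all integral)

bond 1 →Sf1  (source Sf1 imposes f)
bond 0 →I1  (I1 integral (f out))
bond 2 →I2  (I2: I, integral causality)
bond 3 →J1  (J1 needs exactly one e-in)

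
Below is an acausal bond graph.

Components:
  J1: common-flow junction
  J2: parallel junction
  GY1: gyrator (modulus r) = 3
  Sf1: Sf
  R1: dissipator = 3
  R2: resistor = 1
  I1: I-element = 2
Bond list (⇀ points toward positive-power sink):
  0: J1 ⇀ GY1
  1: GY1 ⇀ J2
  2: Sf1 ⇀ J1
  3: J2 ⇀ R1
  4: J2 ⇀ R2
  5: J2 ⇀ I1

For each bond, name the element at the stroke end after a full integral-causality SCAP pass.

b0 stroke→J1
b1 stroke→J2
b2 stroke→Sf1
b3 stroke→R1
b4 stroke→R2
b5 stroke→I1

β2 stroke→Sf1  (Sf1: flow source, stroke at near end)
β0 stroke→J1  (J1 flow already set via bond 2)
β1 stroke→J2  (GY GY1: same side as bond 0)
β3 stroke→R1  (common-e at J2 fixed by 1)
β4 stroke→R2  (0-jn J2 has e-setter on 1)
β5 stroke→I1  (J2: bond 1 brought effort, rest push out)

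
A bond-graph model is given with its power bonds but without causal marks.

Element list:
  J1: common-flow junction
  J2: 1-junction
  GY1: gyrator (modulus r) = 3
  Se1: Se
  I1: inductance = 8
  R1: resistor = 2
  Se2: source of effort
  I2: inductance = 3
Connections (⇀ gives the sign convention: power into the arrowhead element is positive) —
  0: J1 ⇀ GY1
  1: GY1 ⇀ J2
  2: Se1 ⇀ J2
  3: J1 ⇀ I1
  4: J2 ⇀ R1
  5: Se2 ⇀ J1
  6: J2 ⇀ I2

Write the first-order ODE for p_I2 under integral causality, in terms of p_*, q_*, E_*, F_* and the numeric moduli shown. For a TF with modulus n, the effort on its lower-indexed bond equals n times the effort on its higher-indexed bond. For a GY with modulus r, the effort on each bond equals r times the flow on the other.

dp_I2/dt = E_Se1 + 3*p_I1/8 - 2*p_I2/3

#2 stroke at J2  (Se1: effort source, stroke at far end)
#5 stroke at J1  (Se2 (Se) sets effort on bond)
#3 stroke at I1  (I1 integral (f out))
#0 stroke at J1  (1-jn J1 has f-setter on 3)
#1 stroke at J2  (GY1 both-in/both-out from 0)
#6 stroke at I2  (I2: I, integral causality)
#4 stroke at J2  (J2: bond 6 brought flow, rest push out)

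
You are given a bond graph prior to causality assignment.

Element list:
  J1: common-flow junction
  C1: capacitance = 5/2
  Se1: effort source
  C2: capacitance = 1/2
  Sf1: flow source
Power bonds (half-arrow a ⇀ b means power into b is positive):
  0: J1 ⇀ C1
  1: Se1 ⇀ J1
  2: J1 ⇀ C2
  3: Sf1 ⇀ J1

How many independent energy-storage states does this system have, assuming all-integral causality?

#1 |J1  (Se1: effort source, stroke at far end)
#3 |Sf1  (Sf1: flow source, stroke at near end)
#0 |J1  (J1 flow already set via bond 3)
#2 |J1  (J1: bond 3 brought flow, rest push out)

2  (C1, C2 all integral)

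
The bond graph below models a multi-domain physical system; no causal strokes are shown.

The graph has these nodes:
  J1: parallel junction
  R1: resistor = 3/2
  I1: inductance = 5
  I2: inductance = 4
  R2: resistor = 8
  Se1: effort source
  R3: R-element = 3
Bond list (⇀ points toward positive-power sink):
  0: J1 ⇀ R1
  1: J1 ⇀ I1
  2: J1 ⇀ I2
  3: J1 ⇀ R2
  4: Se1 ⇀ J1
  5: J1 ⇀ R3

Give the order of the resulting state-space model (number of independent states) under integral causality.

2  (I1, I2 all integral)

b4 stroke→J1  (Se1: effort source, stroke at far end)
b0 stroke→R1  (J1: bond 4 brought effort, rest push out)
b1 stroke→I1  (J1 effort already set via bond 4)
b2 stroke→I2  (common-e at J1 fixed by 4)
b3 stroke→R2  (J1: bond 4 brought effort, rest push out)
b5 stroke→R3  (J1 effort already set via bond 4)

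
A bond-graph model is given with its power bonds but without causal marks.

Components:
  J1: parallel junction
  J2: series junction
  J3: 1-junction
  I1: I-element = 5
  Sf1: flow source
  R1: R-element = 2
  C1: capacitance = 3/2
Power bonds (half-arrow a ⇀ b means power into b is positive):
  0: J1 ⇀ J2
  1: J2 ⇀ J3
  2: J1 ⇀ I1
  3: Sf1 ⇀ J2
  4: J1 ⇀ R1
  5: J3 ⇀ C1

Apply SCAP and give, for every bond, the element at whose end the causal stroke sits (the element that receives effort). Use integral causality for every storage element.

β3 stroke→Sf1  (Sf1: flow source, stroke at near end)
β0 stroke→J2  (J2 flow already set via bond 3)
β1 stroke→J2  (1-jn J2 has f-setter on 3)
β5 stroke→J3  (J3 flow already set via bond 1)
β2 stroke→I1  (I1 integral (f out))
β4 stroke→J1  (J1 needs exactly one e-in)

b0 stroke→J2
b1 stroke→J2
b2 stroke→I1
b3 stroke→Sf1
b4 stroke→J1
b5 stroke→J3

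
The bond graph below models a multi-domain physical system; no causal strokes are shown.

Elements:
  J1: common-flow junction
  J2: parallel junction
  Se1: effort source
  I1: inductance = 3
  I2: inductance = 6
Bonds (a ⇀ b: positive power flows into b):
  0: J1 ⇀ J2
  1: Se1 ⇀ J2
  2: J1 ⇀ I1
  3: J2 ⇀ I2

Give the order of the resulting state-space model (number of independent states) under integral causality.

b1 stroke→J2  (Se1: effort source, stroke at far end)
b0 stroke→J1  (J2: bond 1 brought effort, rest push out)
b3 stroke→I2  (J2: bond 1 brought effort, rest push out)
b2 stroke→I1  (closing 1-jn rule on J1)

2  (I1, I2 all integral)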